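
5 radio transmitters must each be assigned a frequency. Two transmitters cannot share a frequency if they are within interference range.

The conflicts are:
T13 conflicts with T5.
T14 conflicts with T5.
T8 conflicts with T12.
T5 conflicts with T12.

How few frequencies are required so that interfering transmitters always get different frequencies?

T13 and T5 conflict, so at least 2 frequencies are needed.
2 frequencies suffice: frequency 1 → {T8, T5}; frequency 2 → {T13, T14, T12}. Every pair that conflicts lands in different frequencies.

2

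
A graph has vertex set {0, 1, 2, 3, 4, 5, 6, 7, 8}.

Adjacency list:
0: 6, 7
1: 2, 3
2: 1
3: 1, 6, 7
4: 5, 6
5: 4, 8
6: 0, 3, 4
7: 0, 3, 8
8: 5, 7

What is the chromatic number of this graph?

3 and 7 are adjacent, so at least 2 colors are needed.
2 colors suffice: color a → {1, 5, 6, 7}; color b → {0, 2, 3, 4, 8}. Each edge has distinct colors on its endpoints.

2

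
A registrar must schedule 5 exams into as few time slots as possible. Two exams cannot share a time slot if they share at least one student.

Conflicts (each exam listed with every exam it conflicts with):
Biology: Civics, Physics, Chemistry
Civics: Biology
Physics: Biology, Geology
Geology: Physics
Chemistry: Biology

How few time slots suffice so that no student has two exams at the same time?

2

Biology and Civics conflict, so at least 2 time slots are needed.
2 time slots suffice: time slot 1 → {Biology, Geology}; time slot 2 → {Civics, Physics, Chemistry}. Every pair that conflicts lands in different time slots.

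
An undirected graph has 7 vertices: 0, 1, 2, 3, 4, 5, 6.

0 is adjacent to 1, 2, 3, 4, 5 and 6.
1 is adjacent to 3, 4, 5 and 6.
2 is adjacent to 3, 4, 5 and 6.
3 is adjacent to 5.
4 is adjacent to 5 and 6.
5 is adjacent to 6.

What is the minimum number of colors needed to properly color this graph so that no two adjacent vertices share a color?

0, 1, 4, 5, 6 form a clique, so at least 5 colors are needed.
One proper 5-coloring: 0=blue, 1=purple, 2=purple, 3=green, 4=yellow, 5=red, 6=green. No two adjacent vertices share a color.

5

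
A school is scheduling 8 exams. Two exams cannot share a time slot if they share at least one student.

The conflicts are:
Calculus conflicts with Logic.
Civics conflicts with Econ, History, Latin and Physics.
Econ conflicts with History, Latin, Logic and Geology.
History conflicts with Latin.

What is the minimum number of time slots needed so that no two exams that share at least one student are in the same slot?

4

Civics, Econ, History, Latin pairwise conflict, so at least 4 time slots are needed.
A valid assignment using 4 time slots: Calculus=1, Civics=2, Econ=1, History=3, Latin=4, Logic=2, Geology=2, Physics=1. Every pair that conflicts lands in different time slots.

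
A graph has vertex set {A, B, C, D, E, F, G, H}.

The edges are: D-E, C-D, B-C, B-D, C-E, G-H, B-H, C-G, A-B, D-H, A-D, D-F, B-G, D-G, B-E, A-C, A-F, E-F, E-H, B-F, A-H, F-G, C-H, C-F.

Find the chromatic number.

5

B, C, D, F, G form a clique, so at least 5 colors are needed.
5 colors suffice: A=5, B=3, C=1, D=2, E=5, F=4, G=5, H=4. No two adjacent vertices share a color.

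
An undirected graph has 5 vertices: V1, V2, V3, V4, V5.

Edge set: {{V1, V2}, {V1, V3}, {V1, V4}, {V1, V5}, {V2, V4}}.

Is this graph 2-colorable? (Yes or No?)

No

V1, V2, V4 form a triangle, so at least 3 colors are needed.
So 2 colors are not enough.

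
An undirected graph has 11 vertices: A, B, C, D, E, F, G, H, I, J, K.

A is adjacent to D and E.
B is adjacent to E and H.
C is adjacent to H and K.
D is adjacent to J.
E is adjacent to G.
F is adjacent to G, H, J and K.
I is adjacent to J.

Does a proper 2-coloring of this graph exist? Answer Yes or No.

The cycle E-G-F-H-B-E has odd length 5, so it cannot be 2-colored; at least 3 colors are needed.
So 2 colors are not enough.

No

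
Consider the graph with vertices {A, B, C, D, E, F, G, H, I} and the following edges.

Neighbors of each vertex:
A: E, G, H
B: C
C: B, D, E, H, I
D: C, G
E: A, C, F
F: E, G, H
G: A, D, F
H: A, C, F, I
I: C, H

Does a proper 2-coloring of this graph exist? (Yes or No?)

No

C, H, I are pairwise adjacent, so at least 3 colors are needed.
So 2 colors are not enough.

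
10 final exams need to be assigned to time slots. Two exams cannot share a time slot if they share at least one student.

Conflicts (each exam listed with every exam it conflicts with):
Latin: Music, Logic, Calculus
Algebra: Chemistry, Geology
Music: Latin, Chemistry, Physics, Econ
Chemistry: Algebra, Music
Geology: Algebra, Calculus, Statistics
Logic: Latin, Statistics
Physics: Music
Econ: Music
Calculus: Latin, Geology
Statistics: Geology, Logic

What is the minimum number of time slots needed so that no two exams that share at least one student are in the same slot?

The cycle Geology-Calculus-Latin-Logic-Statistics-Geology has odd length 5, so it cannot be 2-colored; at least 3 time slots are needed.
A valid assignment using 3 time slots: Latin=2, Algebra=3, Music=1, Chemistry=2, Geology=1, Logic=1, Physics=2, Econ=2, Calculus=3, Statistics=2. Each listed conflict is separated.

3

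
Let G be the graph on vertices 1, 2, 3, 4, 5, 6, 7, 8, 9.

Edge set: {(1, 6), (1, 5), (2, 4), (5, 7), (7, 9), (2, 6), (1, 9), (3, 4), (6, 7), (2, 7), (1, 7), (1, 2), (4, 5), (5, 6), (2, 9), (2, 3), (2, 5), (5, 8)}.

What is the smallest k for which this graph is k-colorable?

1, 2, 5, 6, 7 are pairwise adjacent (a clique of size 5), so at least 5 colors are needed.
5 colors suffice: color a → {2, 8}; color b → {3, 5, 9}; color c → {1, 4}; color d → {7}; color e → {6}. Each edge has distinct colors on its endpoints.

5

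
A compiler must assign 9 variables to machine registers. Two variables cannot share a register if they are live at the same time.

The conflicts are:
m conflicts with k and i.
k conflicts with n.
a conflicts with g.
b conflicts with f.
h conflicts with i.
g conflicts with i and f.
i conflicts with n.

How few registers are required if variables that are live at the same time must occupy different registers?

2

a and g conflict, so at least 2 registers are needed.
A valid assignment using 2 registers: m=2, k=1, a=1, b=2, h=2, g=2, i=1, f=1, n=2. Each listed conflict is separated.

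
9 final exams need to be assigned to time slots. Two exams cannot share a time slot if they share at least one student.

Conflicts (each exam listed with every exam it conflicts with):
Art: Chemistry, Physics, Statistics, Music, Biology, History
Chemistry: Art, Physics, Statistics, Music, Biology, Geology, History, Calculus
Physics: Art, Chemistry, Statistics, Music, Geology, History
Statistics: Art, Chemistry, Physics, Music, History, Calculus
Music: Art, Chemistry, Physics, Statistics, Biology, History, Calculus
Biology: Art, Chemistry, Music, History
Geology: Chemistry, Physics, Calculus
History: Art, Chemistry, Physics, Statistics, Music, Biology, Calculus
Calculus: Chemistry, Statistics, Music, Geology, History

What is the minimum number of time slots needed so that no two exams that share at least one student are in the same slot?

Art, Chemistry, Physics, Statistics, Music, History are mutually in conflict, so at least 6 time slots are needed.
A valid assignment using 6 time slots: Art=6, Chemistry=1, Physics=5, Statistics=4, Music=3, Biology=4, Geology=2, History=2, Calculus=5. No two conflicting exams share a time slot.

6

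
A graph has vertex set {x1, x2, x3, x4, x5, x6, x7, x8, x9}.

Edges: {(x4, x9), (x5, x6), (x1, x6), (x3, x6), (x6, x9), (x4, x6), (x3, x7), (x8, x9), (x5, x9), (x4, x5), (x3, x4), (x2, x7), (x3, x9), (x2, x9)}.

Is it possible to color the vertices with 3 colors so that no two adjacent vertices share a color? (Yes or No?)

No

x3, x4, x6, x9 form a clique, so at least 4 colors are needed.
So 3 colors are not enough.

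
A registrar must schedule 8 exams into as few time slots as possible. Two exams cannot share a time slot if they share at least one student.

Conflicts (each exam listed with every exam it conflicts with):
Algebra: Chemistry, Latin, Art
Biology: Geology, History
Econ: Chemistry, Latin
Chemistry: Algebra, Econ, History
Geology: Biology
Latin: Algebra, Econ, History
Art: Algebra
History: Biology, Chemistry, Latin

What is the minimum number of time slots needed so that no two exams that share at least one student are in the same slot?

Biology and Geology conflict, so at least 2 time slots are needed.
Using 2 time slots: Algebra=1, Biology=2, Econ=1, Chemistry=2, Geology=1, Latin=2, Art=2, History=1. Each listed conflict is separated.

2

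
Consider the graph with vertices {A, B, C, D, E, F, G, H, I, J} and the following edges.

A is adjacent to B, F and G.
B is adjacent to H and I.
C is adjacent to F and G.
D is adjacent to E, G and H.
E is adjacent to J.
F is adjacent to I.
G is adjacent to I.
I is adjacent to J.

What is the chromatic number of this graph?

3

The cycle G-D-E-J-I-G has odd length 5, so it cannot be 2-colored; at least 3 colors are needed.
3 colors suffice: color 1 → {B, E, F, G}; color 2 → {A, C, D, I}; color 3 → {H, J}. Every edge joins two different colors.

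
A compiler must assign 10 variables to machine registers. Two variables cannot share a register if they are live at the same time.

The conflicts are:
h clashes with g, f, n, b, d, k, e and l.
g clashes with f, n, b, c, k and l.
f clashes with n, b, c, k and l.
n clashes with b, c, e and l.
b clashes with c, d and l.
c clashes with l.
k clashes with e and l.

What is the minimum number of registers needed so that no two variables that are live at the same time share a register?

h, g, f, n, b, l all conflict with each other, so at least 6 registers are needed.
A valid assignment using 6 registers: h=1, g=6, f=5, n=2, b=3, c=1, d=2, k=2, e=3, l=4. Every pair that conflicts lands in different registers.

6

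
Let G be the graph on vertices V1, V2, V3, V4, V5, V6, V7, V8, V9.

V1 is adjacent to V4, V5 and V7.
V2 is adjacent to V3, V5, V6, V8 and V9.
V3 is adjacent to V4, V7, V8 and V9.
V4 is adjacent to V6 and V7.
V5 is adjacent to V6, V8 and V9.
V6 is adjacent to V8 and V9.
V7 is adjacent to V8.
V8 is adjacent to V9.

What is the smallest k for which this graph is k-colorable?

V2, V5, V6, V8, V9 form a clique, so at least 5 colors are needed.
5 colors suffice: V1=4, V2=4, V3=2, V4=1, V5=2, V6=5, V7=3, V8=1, V9=3. Every edge joins two different colors.

5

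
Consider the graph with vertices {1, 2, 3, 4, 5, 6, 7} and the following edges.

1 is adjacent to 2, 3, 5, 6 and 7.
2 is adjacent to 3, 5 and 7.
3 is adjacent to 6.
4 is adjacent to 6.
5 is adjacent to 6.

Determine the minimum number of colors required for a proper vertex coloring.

3

1, 5, 6 are pairwise adjacent, so at least 3 colors are needed.
3 colors suffice: color red → {1, 4}; color blue → {2, 6}; color green → {3, 5, 7}. Every edge joins two different colors.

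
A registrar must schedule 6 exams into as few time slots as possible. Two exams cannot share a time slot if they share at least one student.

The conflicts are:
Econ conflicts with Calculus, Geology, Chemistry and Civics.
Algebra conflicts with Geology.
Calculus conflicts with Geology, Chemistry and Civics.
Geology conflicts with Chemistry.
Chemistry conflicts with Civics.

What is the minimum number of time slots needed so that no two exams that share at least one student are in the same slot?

4

Econ, Calculus, Geology, Chemistry are mutually in conflict, so at least 4 time slots are needed.
A valid assignment using 4 time slots: Econ=3, Algebra=2, Calculus=4, Geology=1, Chemistry=2, Civics=1. Each listed conflict is separated.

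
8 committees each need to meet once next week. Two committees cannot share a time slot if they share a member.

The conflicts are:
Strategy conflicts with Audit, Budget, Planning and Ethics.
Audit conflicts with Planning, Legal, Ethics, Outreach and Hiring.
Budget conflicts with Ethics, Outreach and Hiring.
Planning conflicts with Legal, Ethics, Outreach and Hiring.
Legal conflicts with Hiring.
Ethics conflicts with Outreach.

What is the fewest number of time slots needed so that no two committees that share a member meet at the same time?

Audit, Planning, Ethics, Outreach all conflict with each other, so at least 4 time slots are needed.
4 time slots suffice: time slot 1 → {Audit, Budget}; time slot 2 → {Planning}; time slot 3 → {Ethics, Hiring}; time slot 4 → {Strategy, Legal, Outreach}. Each listed conflict is separated.

4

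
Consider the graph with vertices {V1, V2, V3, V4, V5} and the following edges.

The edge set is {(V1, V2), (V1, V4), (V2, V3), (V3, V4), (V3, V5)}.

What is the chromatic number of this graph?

V3 and V4 are adjacent, so at least 2 colors are needed.
2 colors suffice: color 1 → {V1, V3}; color 2 → {V2, V4, V5}. No two adjacent vertices share a color.

2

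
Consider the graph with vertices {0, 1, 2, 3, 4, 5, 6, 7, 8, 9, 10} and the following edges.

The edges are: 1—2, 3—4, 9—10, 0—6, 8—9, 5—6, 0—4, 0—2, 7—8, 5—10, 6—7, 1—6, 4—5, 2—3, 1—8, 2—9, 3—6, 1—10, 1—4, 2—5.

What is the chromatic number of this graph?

8 and 9 are adjacent, so at least 2 colors are needed.
A valid assignment using 2 colors: 0=blue, 1=blue, 2=red, 3=blue, 4=red, 5=blue, 6=red, 7=blue, 8=red, 9=blue, 10=red. Every edge joins two different colors.

2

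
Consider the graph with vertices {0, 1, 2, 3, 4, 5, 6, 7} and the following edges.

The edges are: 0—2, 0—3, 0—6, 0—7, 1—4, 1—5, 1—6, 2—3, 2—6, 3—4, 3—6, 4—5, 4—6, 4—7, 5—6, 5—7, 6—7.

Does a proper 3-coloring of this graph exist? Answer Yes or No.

0, 2, 3, 6 are pairwise adjacent (a clique of size 4), so at least 4 colors are needed.
So 3 colors are not enough.

No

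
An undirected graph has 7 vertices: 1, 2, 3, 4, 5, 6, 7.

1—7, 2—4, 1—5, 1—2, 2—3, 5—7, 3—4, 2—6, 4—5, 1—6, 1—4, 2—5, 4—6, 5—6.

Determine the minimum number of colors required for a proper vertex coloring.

1, 2, 4, 5, 6 are pairwise adjacent (a clique of size 5), so at least 5 colors are needed.
A valid assignment using 5 colors: 1=d, 2=a, 3=c, 4=b, 5=c, 6=e, 7=a. Each edge has distinct colors on its endpoints.

5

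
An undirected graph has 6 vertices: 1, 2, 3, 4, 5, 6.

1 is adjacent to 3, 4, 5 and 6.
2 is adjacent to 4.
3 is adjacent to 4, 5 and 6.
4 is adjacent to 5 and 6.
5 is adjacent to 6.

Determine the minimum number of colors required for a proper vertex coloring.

1, 3, 4, 5, 6 are mutually adjacent (a clique of size 5), so at least 5 colors are needed.
A valid assignment using 5 colors: 1=yellow, 2=blue, 3=purple, 4=red, 5=green, 6=blue. No two adjacent vertices share a color.

5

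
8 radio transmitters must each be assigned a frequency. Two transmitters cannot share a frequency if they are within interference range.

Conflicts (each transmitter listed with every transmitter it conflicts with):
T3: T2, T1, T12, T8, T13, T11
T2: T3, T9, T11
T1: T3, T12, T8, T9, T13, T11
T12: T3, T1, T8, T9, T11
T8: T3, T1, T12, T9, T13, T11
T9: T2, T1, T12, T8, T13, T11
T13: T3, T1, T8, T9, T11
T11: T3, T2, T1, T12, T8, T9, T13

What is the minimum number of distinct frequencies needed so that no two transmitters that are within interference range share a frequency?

T3, T1, T8, T13, T11 all conflict with each other, so at least 5 frequencies are needed.
5 frequencies suffice: frequency 1 → {T11}; frequency 2 → {T2, T1}; frequency 3 → {T8}; frequency 4 → {T3, T9}; frequency 5 → {T12, T13}. Every pair that conflicts lands in different frequencies.

5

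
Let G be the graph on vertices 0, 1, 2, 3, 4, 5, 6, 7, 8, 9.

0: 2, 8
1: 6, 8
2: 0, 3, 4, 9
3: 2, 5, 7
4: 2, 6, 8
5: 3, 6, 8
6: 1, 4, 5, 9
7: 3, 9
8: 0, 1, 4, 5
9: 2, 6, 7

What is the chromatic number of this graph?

3

The cycle 4-2-3-5-6-4 has odd length 5, so it cannot be 2-colored; at least 3 colors are needed.
3 colors suffice: color a → {2, 6, 7, 8}; color b → {0, 1, 3, 4, 9}; color c → {5}. Every edge joins two different colors.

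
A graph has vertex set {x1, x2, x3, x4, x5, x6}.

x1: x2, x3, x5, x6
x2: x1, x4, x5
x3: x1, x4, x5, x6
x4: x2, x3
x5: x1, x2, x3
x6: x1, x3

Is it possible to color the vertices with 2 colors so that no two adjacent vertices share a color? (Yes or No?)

x1, x2, x5 form a triangle, so at least 3 colors are needed.
So 2 colors are not enough.

No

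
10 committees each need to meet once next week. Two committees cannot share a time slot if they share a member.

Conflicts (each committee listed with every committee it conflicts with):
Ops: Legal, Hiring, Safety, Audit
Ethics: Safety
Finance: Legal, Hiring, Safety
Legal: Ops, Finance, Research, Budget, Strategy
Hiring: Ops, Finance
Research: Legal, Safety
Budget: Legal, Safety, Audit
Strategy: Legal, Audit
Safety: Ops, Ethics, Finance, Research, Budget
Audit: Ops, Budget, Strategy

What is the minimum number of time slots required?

Finance and Hiring conflict, so at least 2 time slots are needed.
2 time slots suffice: time slot 1 → {Legal, Hiring, Safety, Audit}; time slot 2 → {Ops, Ethics, Finance, Research, Budget, Strategy}. No two conflicting committees share a time slot.

2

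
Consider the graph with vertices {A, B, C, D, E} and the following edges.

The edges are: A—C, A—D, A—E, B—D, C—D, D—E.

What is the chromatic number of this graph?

3

A, C, D are mutually adjacent, so at least 3 colors are needed.
3 colors suffice: color red → {D}; color blue → {A, B}; color green → {C, E}. Every edge joins two different colors.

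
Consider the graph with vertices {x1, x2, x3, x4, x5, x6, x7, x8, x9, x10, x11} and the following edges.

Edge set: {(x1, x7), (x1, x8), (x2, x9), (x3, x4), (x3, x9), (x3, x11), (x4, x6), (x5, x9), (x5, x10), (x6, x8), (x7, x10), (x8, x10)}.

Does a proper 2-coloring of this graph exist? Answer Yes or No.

No

The cycle x3-x4-x6-x8-x10-x5-x9-x3 has odd length 7, so it cannot be 2-colored; at least 3 colors are needed.
So 2 colors are not enough.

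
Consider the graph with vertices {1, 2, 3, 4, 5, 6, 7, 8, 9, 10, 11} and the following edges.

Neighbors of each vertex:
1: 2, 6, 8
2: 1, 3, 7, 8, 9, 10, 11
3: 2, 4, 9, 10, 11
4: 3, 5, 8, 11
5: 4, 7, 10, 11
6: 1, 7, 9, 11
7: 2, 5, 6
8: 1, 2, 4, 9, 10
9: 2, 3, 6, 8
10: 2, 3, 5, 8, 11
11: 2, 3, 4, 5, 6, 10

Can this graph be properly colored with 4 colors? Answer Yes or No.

Yes

The chromatic number is 4. 2, 3, 10, 11 are pairwise adjacent (a clique of size 4), so at least 4 colors are needed.
One proper 4-coloring: 1=green, 2=red, 3=yellow, 4=red, 5=yellow, 6=red, 7=blue, 8=blue, 9=green, 10=green, 11=blue.
That is already a proper 4-coloring.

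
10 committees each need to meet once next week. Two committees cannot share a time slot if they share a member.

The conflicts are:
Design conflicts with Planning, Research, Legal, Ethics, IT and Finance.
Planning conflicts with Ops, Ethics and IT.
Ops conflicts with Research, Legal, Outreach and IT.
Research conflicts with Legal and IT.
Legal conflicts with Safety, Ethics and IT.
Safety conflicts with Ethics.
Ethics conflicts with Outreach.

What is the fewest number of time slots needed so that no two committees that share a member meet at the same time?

Ops, Research, Legal, IT pairwise conflict, so at least 4 time slots are needed.
4 time slots suffice: Design=2, Planning=1, Ops=2, Research=4, Legal=1, Safety=2, Ethics=3, Outreach=1, IT=3, Finance=1. No two conflicting committees share a time slot.

4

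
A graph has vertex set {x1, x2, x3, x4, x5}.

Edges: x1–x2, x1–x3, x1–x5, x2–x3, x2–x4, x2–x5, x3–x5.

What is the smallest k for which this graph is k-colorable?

4

x1, x2, x3, x5 form a clique, so at least 4 colors are needed.
4 colors suffice: color 1 → {x2}; color 2 → {x4, x5}; color 3 → {x3}; color 4 → {x1}. No two adjacent vertices share a color.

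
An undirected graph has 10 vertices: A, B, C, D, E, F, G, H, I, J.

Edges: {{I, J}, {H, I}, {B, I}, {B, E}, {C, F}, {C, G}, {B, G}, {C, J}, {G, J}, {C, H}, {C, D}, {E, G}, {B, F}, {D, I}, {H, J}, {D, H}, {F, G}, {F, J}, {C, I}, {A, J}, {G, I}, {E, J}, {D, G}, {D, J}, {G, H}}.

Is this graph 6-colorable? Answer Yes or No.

Yes

The chromatic number is 6. C, D, G, H, I, J are pairwise adjacent (a clique of size 6), so at least 6 colors are needed.
A valid assignment using 6 colors: A=1, B=2, C=4, D=6, E=3, F=3, G=1, H=5, I=3, J=2.
That is already a proper 6-coloring.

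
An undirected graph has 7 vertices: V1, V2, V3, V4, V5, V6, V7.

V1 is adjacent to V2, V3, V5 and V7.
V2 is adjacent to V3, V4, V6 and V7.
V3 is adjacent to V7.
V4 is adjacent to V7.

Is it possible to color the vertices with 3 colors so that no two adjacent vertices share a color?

V1, V2, V3, V7 are mutually adjacent (a clique of size 4), so at least 4 colors are needed.
So 3 colors are not enough.

No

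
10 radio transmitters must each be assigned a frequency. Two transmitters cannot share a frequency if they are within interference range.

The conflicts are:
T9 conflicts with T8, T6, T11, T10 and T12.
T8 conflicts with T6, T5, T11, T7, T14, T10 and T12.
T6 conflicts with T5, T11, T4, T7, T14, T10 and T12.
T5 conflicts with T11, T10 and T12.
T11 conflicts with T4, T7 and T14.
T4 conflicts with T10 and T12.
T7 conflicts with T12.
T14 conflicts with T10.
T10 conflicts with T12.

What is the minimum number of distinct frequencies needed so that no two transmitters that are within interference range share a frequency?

5

T9, T8, T6, T10, T12 pairwise conflict, so at least 5 frequencies are needed.
Using 5 frequencies: T9=5, T8=2, T6=1, T5=5, T11=3, T4=2, T7=4, T14=5, T10=4, T12=3. No two conflicting transmitters share a frequency.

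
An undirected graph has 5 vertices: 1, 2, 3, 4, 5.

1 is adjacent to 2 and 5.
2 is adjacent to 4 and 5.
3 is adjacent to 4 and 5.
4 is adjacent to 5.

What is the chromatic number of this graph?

3

1, 2, 5 are pairwise adjacent, so at least 3 colors are needed.
One proper 3-coloring: 1=blue, 2=green, 3=green, 4=blue, 5=red. Every edge joins two different colors.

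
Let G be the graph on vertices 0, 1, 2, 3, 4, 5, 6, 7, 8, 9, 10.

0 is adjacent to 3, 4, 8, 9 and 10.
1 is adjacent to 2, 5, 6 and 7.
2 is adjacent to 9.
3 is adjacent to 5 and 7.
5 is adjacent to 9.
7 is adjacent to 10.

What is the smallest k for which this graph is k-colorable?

2 and 9 are adjacent, so at least 2 colors are needed.
2 colors suffice: color a → {0, 2, 5, 6, 7}; color b → {1, 3, 4, 8, 9, 10}. No two adjacent vertices share a color.

2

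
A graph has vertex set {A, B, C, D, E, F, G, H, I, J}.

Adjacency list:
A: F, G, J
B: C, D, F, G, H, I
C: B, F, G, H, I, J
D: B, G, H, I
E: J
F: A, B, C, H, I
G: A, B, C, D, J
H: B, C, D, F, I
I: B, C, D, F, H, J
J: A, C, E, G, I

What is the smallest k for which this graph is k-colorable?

5

B, C, F, H, I form a clique, so at least 5 colors are needed.
One proper 5-coloring: A=1, B=3, C=1, D=1, E=1, F=4, G=2, H=5, I=2, J=3. Each edge has distinct colors on its endpoints.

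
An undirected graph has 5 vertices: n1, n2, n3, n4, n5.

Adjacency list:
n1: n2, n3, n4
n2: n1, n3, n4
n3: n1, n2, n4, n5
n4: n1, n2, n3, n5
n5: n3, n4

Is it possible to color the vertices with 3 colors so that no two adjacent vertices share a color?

No

n1, n2, n3, n4 form a clique, so at least 4 colors are needed.
So 3 colors are not enough.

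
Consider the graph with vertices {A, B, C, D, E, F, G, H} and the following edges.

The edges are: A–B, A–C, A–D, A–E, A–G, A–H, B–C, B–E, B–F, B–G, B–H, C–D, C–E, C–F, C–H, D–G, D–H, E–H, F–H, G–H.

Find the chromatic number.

A, B, C, E, H are pairwise adjacent (a clique of size 5), so at least 5 colors are needed.
5 colors suffice: color 1 → {H}; color 2 → {B, D}; color 3 → {C, G}; color 4 → {A, F}; color 5 → {E}. No two adjacent vertices share a color.

5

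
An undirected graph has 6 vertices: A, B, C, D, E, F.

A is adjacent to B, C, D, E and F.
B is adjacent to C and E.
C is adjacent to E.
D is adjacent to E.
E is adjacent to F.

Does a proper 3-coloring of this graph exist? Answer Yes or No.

A, B, C, E are pairwise adjacent (a clique of size 4), so at least 4 colors are needed.
So 3 colors are not enough.

No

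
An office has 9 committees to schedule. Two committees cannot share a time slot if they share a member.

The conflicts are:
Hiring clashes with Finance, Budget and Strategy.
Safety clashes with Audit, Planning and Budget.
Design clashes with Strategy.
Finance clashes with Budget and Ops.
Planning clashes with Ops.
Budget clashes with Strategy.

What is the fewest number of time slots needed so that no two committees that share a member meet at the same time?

3

Hiring, Budget, Strategy all conflict with each other, so at least 3 time slots are needed.
3 time slots suffice: time slot 1 → {Design, Audit, Budget, Ops}; time slot 2 → {Safety, Finance, Strategy}; time slot 3 → {Hiring, Planning}. Each listed conflict is separated.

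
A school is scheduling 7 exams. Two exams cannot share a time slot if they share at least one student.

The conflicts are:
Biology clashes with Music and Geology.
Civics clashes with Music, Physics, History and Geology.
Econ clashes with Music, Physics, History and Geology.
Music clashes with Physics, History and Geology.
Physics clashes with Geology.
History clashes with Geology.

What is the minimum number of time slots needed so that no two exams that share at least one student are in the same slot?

4

Civics, Music, Physics, Geology all conflict with each other, so at least 4 time slots are needed.
Using 4 time slots: Biology=3, Civics=3, Econ=3, Music=2, Physics=4, History=4, Geology=1. Every pair that conflicts lands in different time slots.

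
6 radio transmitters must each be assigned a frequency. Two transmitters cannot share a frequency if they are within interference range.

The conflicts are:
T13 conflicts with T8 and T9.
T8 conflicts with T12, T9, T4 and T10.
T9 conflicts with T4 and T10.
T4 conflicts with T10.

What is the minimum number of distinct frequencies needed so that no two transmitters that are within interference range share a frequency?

4

T8, T9, T4, T10 are mutually in conflict, so at least 4 frequencies are needed.
4 frequencies suffice: frequency 1 → {T8}; frequency 2 → {T12, T9}; frequency 3 → {T13, T10}; frequency 4 → {T4}. Every pair that conflicts lands in different frequencies.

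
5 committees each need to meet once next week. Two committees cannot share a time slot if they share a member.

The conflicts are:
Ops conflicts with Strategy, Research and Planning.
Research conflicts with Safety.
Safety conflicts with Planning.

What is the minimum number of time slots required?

2

Ops and Research conflict, so at least 2 time slots are needed.
A valid assignment using 2 time slots: Ops=1, Strategy=2, Research=2, Safety=1, Planning=2. No two conflicting committees share a time slot.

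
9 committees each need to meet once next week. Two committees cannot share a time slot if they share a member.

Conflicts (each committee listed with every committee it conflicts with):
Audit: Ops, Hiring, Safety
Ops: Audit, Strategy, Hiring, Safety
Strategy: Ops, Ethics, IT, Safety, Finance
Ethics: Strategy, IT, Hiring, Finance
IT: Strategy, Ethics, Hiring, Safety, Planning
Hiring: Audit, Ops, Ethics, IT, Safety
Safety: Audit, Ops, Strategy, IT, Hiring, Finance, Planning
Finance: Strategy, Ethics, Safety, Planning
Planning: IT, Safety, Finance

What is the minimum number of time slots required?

4

Audit, Ops, Hiring, Safety all conflict with each other, so at least 4 time slots are needed.
4 time slots suffice: Audit=4, Ops=3, Strategy=2, Ethics=1, IT=3, Hiring=2, Safety=1, Finance=3, Planning=2. No two conflicting committees share a time slot.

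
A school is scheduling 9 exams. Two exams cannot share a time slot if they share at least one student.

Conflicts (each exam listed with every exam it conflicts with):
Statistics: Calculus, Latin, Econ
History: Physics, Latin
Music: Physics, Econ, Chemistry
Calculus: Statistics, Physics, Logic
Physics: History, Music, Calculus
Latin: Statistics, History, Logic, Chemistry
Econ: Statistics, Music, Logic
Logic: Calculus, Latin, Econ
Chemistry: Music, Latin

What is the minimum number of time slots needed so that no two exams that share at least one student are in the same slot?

The cycle Physics-Calculus-Logic-Econ-Music-Physics has odd length 5, so it cannot be 2-colored; at least 3 time slots are needed.
A valid assignment using 3 time slots: Statistics=2, History=3, Music=3, Calculus=1, Physics=2, Latin=1, Econ=1, Logic=2, Chemistry=2. Each listed conflict is separated.

3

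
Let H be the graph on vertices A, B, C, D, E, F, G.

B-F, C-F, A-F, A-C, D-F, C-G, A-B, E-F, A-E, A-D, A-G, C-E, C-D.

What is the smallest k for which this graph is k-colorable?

A, C, E, F are mutually adjacent (a clique of size 4), so at least 4 colors are needed.
One proper 4-coloring: A=red, B=blue, C=blue, D=yellow, E=yellow, F=green, G=green. Each edge has distinct colors on its endpoints.

4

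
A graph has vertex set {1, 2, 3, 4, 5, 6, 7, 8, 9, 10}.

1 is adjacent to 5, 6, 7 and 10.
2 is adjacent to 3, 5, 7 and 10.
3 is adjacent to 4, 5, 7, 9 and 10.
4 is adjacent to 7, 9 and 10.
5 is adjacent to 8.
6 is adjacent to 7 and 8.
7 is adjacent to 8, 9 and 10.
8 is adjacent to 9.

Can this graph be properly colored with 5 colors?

Yes

The chromatic number is 4. 3, 4, 7, 10 form a clique, so at least 4 colors are needed.
A valid assignment using 4 colors: 1=b, 2=d, 3=b, 4=d, 5=a, 6=c, 7=a, 8=b, 9=c, 10=c.
Since 5 ≥ 4, a proper 5-coloring certainly exists.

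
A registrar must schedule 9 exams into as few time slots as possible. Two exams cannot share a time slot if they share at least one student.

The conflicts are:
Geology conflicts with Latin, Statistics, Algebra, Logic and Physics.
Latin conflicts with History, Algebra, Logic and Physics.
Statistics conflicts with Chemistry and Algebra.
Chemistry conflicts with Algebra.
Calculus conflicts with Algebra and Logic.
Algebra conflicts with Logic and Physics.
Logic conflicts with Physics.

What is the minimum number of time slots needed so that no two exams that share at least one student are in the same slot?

Geology, Latin, Algebra, Logic, Physics are mutually in conflict, so at least 5 time slots are needed.
5 time slots suffice: time slot 1 → {History, Algebra}; time slot 2 → {Geology, Chemistry, Calculus}; time slot 3 → {Statistics, Logic}; time slot 4 → {Latin}; time slot 5 → {Physics}. Every pair that conflicts lands in different time slots.

5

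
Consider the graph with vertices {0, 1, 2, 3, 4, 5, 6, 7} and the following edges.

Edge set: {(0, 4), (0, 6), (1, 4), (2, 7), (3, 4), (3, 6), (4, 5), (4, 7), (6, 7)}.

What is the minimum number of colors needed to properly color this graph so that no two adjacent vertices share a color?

2

4 and 5 are adjacent, so at least 2 colors are needed.
2 colors suffice: color red → {2, 4, 6}; color blue → {0, 1, 3, 5, 7}. Every edge joins two different colors.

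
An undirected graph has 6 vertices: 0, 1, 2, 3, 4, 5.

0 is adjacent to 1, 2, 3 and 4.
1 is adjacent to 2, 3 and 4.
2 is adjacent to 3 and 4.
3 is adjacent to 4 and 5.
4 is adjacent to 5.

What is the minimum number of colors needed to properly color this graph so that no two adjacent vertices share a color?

5

0, 1, 2, 3, 4 are mutually adjacent (a clique of size 5), so at least 5 colors are needed.
A valid assignment using 5 colors: 0=green, 1=purple, 2=yellow, 3=blue, 4=red, 5=green. No two adjacent vertices share a color.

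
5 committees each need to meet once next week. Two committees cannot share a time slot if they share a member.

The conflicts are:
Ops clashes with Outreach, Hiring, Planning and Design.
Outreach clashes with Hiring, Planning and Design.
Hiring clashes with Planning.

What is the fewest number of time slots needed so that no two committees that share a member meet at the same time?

4

Ops, Outreach, Hiring, Planning are mutually in conflict, so at least 4 time slots are needed.
Using 4 time slots: Ops=2, Outreach=1, Hiring=3, Planning=4, Design=3. No two conflicting committees share a time slot.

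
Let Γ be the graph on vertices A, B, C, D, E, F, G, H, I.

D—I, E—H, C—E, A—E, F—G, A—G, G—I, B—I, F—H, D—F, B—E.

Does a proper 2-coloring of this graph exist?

No

The cycle F-G-A-E-H-F has odd length 5, so it cannot be 2-colored; at least 3 colors are needed.
So 2 colors are not enough.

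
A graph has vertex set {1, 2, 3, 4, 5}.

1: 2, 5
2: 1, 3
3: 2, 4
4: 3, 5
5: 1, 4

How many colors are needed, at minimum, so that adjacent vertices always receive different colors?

3

The cycle 5-4-3-2-1-5 has odd length 5, so it cannot be 2-colored; at least 3 colors are needed.
3 colors suffice: 1=red, 2=blue, 3=red, 4=blue, 5=green. No two adjacent vertices share a color.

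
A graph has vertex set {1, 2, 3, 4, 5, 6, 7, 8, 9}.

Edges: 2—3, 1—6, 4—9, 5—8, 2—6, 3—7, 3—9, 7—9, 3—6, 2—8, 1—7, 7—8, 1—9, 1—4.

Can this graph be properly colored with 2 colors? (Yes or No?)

No

2, 3, 6 are mutually adjacent, so at least 3 colors are needed.
So 2 colors are not enough.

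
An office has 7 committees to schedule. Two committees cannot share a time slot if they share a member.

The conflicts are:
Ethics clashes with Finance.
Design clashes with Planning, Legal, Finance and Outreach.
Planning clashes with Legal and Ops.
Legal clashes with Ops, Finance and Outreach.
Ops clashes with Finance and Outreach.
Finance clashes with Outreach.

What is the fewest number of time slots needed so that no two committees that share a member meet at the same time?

4

Design, Legal, Finance, Outreach pairwise conflict, so at least 4 time slots are needed.
4 time slots suffice: time slot 1 → {Planning, Finance}; time slot 2 → {Ethics, Legal}; time slot 3 → {Design, Ops}; time slot 4 → {Outreach}. Each listed conflict is separated.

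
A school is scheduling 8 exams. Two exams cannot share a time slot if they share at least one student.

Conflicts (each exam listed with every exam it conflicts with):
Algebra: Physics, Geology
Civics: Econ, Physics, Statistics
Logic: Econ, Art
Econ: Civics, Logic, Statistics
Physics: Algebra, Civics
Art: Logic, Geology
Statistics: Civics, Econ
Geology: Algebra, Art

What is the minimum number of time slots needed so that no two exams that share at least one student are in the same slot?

3

Civics, Econ, Statistics pairwise conflict, so at least 3 time slots are needed.
3 time slots suffice: time slot 1 → {Econ, Physics, Geology}; time slot 2 → {Algebra, Civics, Logic}; time slot 3 → {Art, Statistics}. Each listed conflict is separated.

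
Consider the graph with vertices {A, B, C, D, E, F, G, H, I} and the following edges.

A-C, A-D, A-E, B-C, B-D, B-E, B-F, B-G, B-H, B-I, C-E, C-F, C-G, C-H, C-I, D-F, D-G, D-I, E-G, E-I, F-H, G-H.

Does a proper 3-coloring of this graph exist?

B, C, G, H form a clique, so at least 4 colors are needed.
So 3 colors are not enough.

No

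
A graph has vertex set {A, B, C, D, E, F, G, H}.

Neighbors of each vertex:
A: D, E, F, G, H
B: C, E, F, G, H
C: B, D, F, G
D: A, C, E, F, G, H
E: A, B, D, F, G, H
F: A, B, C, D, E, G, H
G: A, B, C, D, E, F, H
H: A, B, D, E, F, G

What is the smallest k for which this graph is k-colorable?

A, D, E, F, G, H are pairwise adjacent (a clique of size 6), so at least 6 colors are needed.
A valid assignment using 6 colors: A=6, B=3, C=4, D=3, E=4, F=2, G=1, H=5. No two adjacent vertices share a color.

6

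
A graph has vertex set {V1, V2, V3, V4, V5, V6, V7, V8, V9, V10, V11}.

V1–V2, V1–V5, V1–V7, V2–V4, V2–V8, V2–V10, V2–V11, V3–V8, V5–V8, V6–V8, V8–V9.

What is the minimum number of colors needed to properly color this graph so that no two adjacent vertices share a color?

2

V2 and V10 are adjacent, so at least 2 colors are needed.
2 colors suffice: color 1 → {V2, V3, V5, V6, V7, V9}; color 2 → {V1, V4, V8, V10, V11}. Every edge joins two different colors.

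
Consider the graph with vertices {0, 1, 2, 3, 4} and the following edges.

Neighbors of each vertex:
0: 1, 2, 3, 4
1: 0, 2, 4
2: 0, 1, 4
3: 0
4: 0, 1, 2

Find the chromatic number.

4

0, 1, 2, 4 form a clique, so at least 4 colors are needed.
4 colors suffice: color a → {0}; color b → {2, 3}; color c → {4}; color d → {1}. Each edge has distinct colors on its endpoints.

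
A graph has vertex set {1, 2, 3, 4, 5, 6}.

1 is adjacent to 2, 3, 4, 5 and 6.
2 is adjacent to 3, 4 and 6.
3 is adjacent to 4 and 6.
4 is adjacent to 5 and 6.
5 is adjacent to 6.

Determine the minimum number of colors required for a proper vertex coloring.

1, 2, 3, 4, 6 form a clique, so at least 5 colors are needed.
One proper 5-coloring: 1=a, 2=d, 3=e, 4=b, 5=d, 6=c. Each edge has distinct colors on its endpoints.

5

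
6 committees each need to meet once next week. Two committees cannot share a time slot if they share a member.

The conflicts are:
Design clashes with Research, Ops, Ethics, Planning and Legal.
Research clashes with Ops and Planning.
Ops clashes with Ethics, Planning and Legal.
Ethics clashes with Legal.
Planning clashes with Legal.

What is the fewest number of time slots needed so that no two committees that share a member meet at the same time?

Design, Ops, Ethics, Legal all conflict with each other, so at least 4 time slots are needed.
4 time slots suffice: time slot 1 → {Design}; time slot 2 → {Ops}; time slot 3 → {Research, Legal}; time slot 4 → {Ethics, Planning}. Every pair that conflicts lands in different time slots.

4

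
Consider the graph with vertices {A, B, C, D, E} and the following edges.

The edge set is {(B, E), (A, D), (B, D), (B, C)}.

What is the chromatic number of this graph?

A and D are adjacent, so at least 2 colors are needed.
2 colors suffice: A=1, B=1, C=2, D=2, E=2. No two adjacent vertices share a color.

2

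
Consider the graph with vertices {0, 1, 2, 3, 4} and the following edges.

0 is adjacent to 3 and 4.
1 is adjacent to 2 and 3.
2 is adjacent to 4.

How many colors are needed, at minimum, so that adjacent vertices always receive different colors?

3

The cycle 4-0-3-1-2-4 has odd length 5, so it cannot be 2-colored; at least 3 colors are needed.
3 colors suffice: color a → {2, 3}; color b → {0, 1}; color c → {4}. Every edge joins two different colors.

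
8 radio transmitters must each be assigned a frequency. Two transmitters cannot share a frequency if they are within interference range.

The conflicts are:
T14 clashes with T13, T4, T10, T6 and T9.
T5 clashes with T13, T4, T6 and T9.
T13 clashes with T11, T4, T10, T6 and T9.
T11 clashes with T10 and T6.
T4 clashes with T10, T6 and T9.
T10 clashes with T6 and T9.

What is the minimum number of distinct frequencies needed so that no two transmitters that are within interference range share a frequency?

5

T14, T13, T4, T10, T9 pairwise conflict, so at least 5 frequencies are needed.
Using 5 frequencies: T14=5, T5=4, T13=1, T11=2, T4=2, T10=4, T6=3, T9=3. No two conflicting transmitters share a frequency.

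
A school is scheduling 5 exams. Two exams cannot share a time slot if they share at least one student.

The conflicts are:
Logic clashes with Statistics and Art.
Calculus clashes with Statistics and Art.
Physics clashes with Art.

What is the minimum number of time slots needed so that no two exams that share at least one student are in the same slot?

2

Calculus and Statistics conflict, so at least 2 time slots are needed.
2 time slots suffice: time slot 1 → {Statistics, Art}; time slot 2 → {Logic, Calculus, Physics}. Every pair that conflicts lands in different time slots.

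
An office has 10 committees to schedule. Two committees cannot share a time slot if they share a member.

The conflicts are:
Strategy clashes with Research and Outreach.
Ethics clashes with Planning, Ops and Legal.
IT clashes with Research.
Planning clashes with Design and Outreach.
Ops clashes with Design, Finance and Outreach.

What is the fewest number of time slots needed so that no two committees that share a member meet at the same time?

2

Strategy and Research conflict, so at least 2 time slots are needed.
2 time slots suffice: time slot 1 → {Strategy, IT, Planning, Ops, Legal}; time slot 2 → {Ethics, Design, Finance, Research, Outreach}. No two conflicting committees share a time slot.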